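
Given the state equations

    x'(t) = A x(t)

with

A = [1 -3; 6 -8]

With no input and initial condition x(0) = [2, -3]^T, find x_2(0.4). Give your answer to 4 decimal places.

det(sI - A) = s^2 - (tr A)s + det A, with tr A = 1 + (-8) = -7 and det A = 1·(-8) - (-3)·6 = -8 - (-18) = 10.
So p(s) = det(sI - A) = s^2 + 7s + 10.
Factor s^2 + 7s + 10: two numbers with sum -7 and product 10 are -2 and -5, so s^2 + 7s + 10 = (s + 2)(s + 5).
Hence p(s) = (s + 2) (s + 5), with roots -5, -2.
The eigenvalues -5, -2 are distinct and real, so A is diagonalisable and x(t) = e^{At} x(0) = V diag(e^{λ_i t}) V^{-1} x(0), where the columns of V are the eigenvectors.
λ = -5: A - (-5)I = [[6, -3], [6, -3]]. Row 1 gives 6·v1 + (-3)·v2 = 0, so take v_1 = [1, 2]^T.
λ = -2: A - (-2)I = [[3, -3], [6, -6]]. Row 1 gives 3·v1 + (-3)·v2 = 0, so take v_2 = [1, 1]^T.
V = [v_1 v_2] = [[1, 1], [2, 1]] has det V = -1, so V^{-1} = adj(V)/det V = [[-1, 1], [2, -1]].
Modal coordinates z(0) = V^{-1} x(0): (-1)·2 + 1·(-3) = -5; 2·2 + (-1)·(-3) = 7; so z(0) = [-5, 7]^T.
x_2(t) = Σ_i (v_i)_2 · z_i(0) · e^{λ_i t} (row 2 of V times the modal terms).
x_2(0.4) = 2·(-5)·e^{-5·0.4} + 1·7·e^{-2·0.4} = (-10)·0.13533528 + 7·0.44932896 = 1.7919.

1.7919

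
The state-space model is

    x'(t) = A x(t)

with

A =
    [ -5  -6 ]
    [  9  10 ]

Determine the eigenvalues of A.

det(sI - A) = s^2 - (tr A)s + det A, with tr A = (-5) + 10 = 5 and det A = (-5)·10 - (-6)·9 = -50 - (-54) = 4.
So p(s) = det(sI - A) = s^2 - 5s + 4.
Factor s^2 - 5s + 4: two numbers with sum 5 and product 4 are 4 and 1, so s^2 - 5s + 4 = (s - 4)(s - 1).
Hence p(s) = (s - 4) (s - 1), with roots 1, 4.
At least one eigenvalue has non-negative real part, so the system is not asymptotically stable.

1, 4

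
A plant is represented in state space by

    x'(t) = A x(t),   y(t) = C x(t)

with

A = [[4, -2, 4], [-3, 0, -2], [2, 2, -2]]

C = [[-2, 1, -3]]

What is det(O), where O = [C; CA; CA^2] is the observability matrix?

CA = [[-17, -2, -4]]
CA^2 = [[-70, 26, -56]]
Observability matrix O = [C; CA; CA^2] = [[-2, 1, -3], [-17, -2, -4], [-70, 26, -56]]
Expanding along the first row, det(O) = (-2)·((-2)·(-56) - (-4)·26) - 1·((-17)·(-56) - (-4)·(-70)) + (-3)·((-17)·26 - (-2)·(-70)) = (-2)·216 - 1·672 + (-3)·(-582) = 642
Since det(O) ≠ 0, rank(O) = 3 and the system is completely observable.

642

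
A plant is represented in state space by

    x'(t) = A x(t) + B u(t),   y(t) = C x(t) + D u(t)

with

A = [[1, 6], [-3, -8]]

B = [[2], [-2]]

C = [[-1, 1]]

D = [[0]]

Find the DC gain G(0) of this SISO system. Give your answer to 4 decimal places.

G(0) = C(-A)^{-1}B + D = -C A^{-1} B + D.
det A = 10, so A^{-1} = (1/10)·adj(A) = [[-4/5, -3/5], [3/10, 1/10]]
A^{-1} B = [-2/5, 2/5]^T
C A^{-1} B = 4/5
G(0) = D - C A^{-1} B = 0 - (4/5) = -4/5 ≈ -0.8000

-0.8000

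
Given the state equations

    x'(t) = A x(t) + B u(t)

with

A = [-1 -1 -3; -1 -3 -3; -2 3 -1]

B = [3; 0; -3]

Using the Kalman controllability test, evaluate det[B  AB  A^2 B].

243

AB = [[6], [6], [-3]]
A^2B = [[-3], [-15], [9]]
Controllability matrix C = [B  AB  A^2B] = [[3, 6, -3], [0, 6, -15], [-3, -3, 9]]
Expanding along the first row, det(C) = 3·(6·9 - (-15)·(-3)) - 6·(0·9 - (-15)·(-3)) + (-3)·(0·(-3) - 6·(-3)) = 3·9 - 6·(-45) + (-3)·18 = 243
Since det(C) ≠ 0, rank(C) = 3 and the system is completely controllable.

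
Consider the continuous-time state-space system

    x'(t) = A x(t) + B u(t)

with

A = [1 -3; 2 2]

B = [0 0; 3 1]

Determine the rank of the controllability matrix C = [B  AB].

AB = [[-9, -3], [6, 2]]
Controllability matrix C = [B  AB] = [[0, 0, -9, -3], [3, 1, 6, 2]]
Take the 2×2 submatrix of C formed by columns 1, 3: [[0, -9], [3, 6]]. Its determinant is 0·6 - (-9)·3 = 0 - (-27) = 27 ≠ 0.
So rank(C) ≥ 2; since C has 2 rows, rank(C) = 2.
rank(C) = 2 = n, so the pair (A, B) is completely controllable.

2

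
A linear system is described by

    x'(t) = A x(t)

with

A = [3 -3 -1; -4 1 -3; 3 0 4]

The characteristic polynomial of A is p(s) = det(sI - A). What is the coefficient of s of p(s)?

Expand det(sI - A) for the 3×3 matrix.
p(s) = s^3 - 8s^2 + 10s + 6.
(Check: constant term = det(-A) = (-1)^3 det A = 6; coefficient of s^2 = -tr A = -8.)
The coefficient of s is 10.

10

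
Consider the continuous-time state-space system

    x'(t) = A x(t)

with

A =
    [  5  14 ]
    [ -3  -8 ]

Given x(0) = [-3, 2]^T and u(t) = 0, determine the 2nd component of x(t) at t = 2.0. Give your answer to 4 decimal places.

-0.3144

det(sI - A) = s^2 - (tr A)s + det A, with tr A = 5 + (-8) = -3 and det A = 5·(-8) - 14·(-3) = -40 - (-42) = 2.
So p(s) = det(sI - A) = s^2 + 3s + 2.
Factor s^2 + 3s + 2: two numbers with sum -3 and product 2 are -1 and -2, so s^2 + 3s + 2 = (s + 1)(s + 2).
Hence p(s) = (s + 1) (s + 2), with roots -2, -1.
The eigenvalues -2, -1 are distinct and real, so A is diagonalisable and x(t) = e^{At} x(0) = V diag(e^{λ_i t}) V^{-1} x(0), where the columns of V are the eigenvectors.
λ = -2: A - (-2)I = [[7, 14], [-3, -6]]. Row 1 gives 7·v1 + 14·v2 = 0, so take v_1 = [-2, 1]^T.
λ = -1: A - (-1)I = [[6, 14], [-3, -7]]. Row 1 gives 6·v1 + 14·v2 = 0, so take v_2 = [7, -3]^T.
V = [v_1 v_2] = [[-2, 7], [1, -3]] has det V = -1, so V^{-1} = adj(V)/det V = [[3, 7], [1, 2]].
Modal coordinates z(0) = V^{-1} x(0): 3·(-3) + 7·2 = 5; 1·(-3) + 2·2 = 1; so z(0) = [5, 1]^T.
x_2(t) = Σ_i (v_i)_2 · z_i(0) · e^{λ_i t} (row 2 of V times the modal terms).
x_2(2.0) = 1·5·e^{-2·2.0} + (-3)·1·e^{-1·2.0} = 5·0.018316 + (-3)·0.135335 = -0.3144.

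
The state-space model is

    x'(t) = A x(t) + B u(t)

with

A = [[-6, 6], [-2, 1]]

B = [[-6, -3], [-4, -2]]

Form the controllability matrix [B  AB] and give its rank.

1

AB = [[12, 6], [8, 4]]
Controllability matrix C = [B  AB] = [[-6, -3, 12, 6], [-4, -2, 8, 4]]
Every column of C is a scalar multiple of column 1 = [-6, -4] (multipliers 1, 1/2, -2, -1), so the columns span a one-dimensional space.
C ≠ 0, hence rank(C) = 1.
rank(C) = 1 < n = 2, so the pair (A, B) is not completely controllable.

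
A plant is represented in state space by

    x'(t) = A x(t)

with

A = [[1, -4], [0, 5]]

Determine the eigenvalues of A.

det(sI - A) = s^2 - (tr A)s + det A, with tr A = 1 + 5 = 6 and det A = 1·5 - (-4)·0 = 5 - 0 = 5.
So p(s) = det(sI - A) = s^2 - 6s + 5.
Factor s^2 - 6s + 5: two numbers with sum 6 and product 5 are 5 and 1, so s^2 - 6s + 5 = (s - 5)(s - 1).
Hence p(s) = (s - 5) (s - 1), with roots 1, 5.
At least one eigenvalue has non-negative real part, so the system is not asymptotically stable.

1, 5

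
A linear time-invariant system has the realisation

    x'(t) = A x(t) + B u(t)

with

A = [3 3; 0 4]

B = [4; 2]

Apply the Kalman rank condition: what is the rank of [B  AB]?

AB = [[18], [8]]
Controllability matrix C = [B  AB] = [[4, 18], [2, 8]]
det(C) = 4·8 - 18·2 = 32 - 36 = -4 ≠ 0, so rank(C) = 2.
rank(C) = 2 = n, so the pair (A, B) is completely controllable.

2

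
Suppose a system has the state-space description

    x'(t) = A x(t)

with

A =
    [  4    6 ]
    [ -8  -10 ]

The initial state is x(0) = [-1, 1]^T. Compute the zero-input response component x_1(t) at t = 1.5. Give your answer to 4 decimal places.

-0.0498

det(sI - A) = s^2 - (tr A)s + det A, with tr A = 4 + (-10) = -6 and det A = 4·(-10) - 6·(-8) = -40 - (-48) = 8.
So p(s) = det(sI - A) = s^2 + 6s + 8.
Factor s^2 + 6s + 8: two numbers with sum -6 and product 8 are -2 and -4, so s^2 + 6s + 8 = (s + 2)(s + 4).
Hence p(s) = (s + 2) (s + 4), with roots -4, -2.
The eigenvalues -4, -2 are distinct and real, so A is diagonalisable and x(t) = e^{At} x(0) = V diag(e^{λ_i t}) V^{-1} x(0), where the columns of V are the eigenvectors.
λ = -4: A - (-4)I = [[8, 6], [-8, -6]]. Row 1 gives 8·v1 + 6·v2 = 0, so take v_1 = [-3, 4]^T.
λ = -2: A - (-2)I = [[6, 6], [-8, -8]]. Row 1 gives 6·v1 + 6·v2 = 0, so take v_2 = [1, -1]^T.
V = [v_1 v_2] = [[-3, 1], [4, -1]] has det V = -1, so V^{-1} = adj(V)/det V = [[1, 1], [4, 3]].
Modal coordinates z(0) = V^{-1} x(0): 1·(-1) + 1·1 = 0; 4·(-1) + 3·1 = -1; so z(0) = [0, -1]^T.
x_1(t) = Σ_i (v_i)_1 · z_i(0) · e^{λ_i t} (row 1 of V times the modal terms).
x_1(1.5) = (-3)·0·e^{-4·1.5} + 1·(-1)·e^{-2·1.5} = 0·0.002479 + (-1)·0.049787 = -0.0498.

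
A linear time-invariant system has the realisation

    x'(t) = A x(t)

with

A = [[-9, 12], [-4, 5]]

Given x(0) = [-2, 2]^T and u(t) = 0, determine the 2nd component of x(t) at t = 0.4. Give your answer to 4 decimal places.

5.0319

det(sI - A) = s^2 - (tr A)s + det A, with tr A = (-9) + 5 = -4 and det A = (-9)·5 - 12·(-4) = -45 - (-48) = 3.
So p(s) = det(sI - A) = s^2 + 4s + 3.
Factor s^2 + 4s + 3: two numbers with sum -4 and product 3 are -1 and -3, so s^2 + 4s + 3 = (s + 1)(s + 3).
Hence p(s) = (s + 1) (s + 3), with roots -3, -1.
The eigenvalues -3, -1 are distinct and real, so A is diagonalisable and x(t) = e^{At} x(0) = V diag(e^{λ_i t}) V^{-1} x(0), where the columns of V are the eigenvectors.
λ = -3: A - (-3)I = [[-6, 12], [-4, 8]]. Row 1 gives (-6)·v1 + 12·v2 = 0, so take v_1 = [-2, -1]^T.
λ = -1: A - (-1)I = [[-8, 12], [-4, 6]]. Row 1 gives (-8)·v1 + 12·v2 = 0, so take v_2 = [3, 2]^T.
V = [v_1 v_2] = [[-2, 3], [-1, 2]] has det V = -1, so V^{-1} = adj(V)/det V = [[-2, 3], [-1, 2]].
Modal coordinates z(0) = V^{-1} x(0): (-2)·(-2) + 3·2 = 10; (-1)·(-2) + 2·2 = 6; so z(0) = [10, 6]^T.
x_2(t) = Σ_i (v_i)_2 · z_i(0) · e^{λ_i t} (row 2 of V times the modal terms).
x_2(0.4) = (-1)·10·e^{-3·0.4} + 2·6·e^{-1·0.4} = (-10)·0.301194 + 12·0.670320 = 5.0319.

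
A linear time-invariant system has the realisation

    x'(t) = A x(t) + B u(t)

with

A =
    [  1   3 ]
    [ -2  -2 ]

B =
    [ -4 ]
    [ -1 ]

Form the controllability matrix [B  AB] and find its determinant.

-47

AB = [[-7], [10]]
Controllability matrix C = [B  AB] = [[-4, -7], [-1, 10]]
det(C) = (-4)·10 - (-7)·(-1) = -40 - 7 = -47
Since det(C) ≠ 0, rank(C) = 2 and the system is completely controllable.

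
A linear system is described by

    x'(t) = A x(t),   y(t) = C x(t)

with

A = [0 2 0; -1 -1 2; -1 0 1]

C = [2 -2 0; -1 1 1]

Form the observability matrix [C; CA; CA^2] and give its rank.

CA = [[2, 6, -4], [-2, -3, 3]]
CA^2 = [[-2, -2, 8], [0, -1, -3]]
Observability matrix O = [C; CA; CA^2] = [[2, -2, 0], [-1, 1, 1], [2, 6, -4], [-2, -3, 3], [-2, -2, 8], [0, -1, -3]]
Take the 3×3 submatrix of O formed by rows 1, 2, 3: [[2, -2, 0], [-1, 1, 1], [2, 6, -4]]. Its determinant is 2·(1·(-4) - 1·6) - (-2)·((-1)·(-4) - 1·2) + 0·((-1)·6 - 1·2) = 2·(-10) - (-2)·2 + 0·(-8) = -16 ≠ 0.
So rank(O) ≥ 3; since O has 3 columns, rank(O) = 3.
rank(O) = 3 = n, so the pair (A, C) is completely observable.

3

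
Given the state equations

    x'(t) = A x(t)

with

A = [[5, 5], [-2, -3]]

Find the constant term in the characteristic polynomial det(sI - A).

-5

For a 2×2 matrix, det(sI - A) = s^2 - (tr A)s + det A.
tr A = 2, det A = -5.
So p(s) = s^2 - 2s - 5.
The constant term is -5.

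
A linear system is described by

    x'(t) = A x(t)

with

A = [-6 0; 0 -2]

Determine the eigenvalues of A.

det(sI - A) = s^2 - (tr A)s + det A, with tr A = (-6) + (-2) = -8 and det A = (-6)·(-2) - 0·0 = 12 - 0 = 12.
So p(s) = det(sI - A) = s^2 + 8s + 12.
Factor s^2 + 8s + 12: two numbers with sum -8 and product 12 are -2 and -6, so s^2 + 8s + 12 = (s + 2)(s + 6).
Hence p(s) = (s + 2) (s + 6), with roots -6, -2.
All eigenvalues have negative real part, so the system is asymptotically stable.

-6, -2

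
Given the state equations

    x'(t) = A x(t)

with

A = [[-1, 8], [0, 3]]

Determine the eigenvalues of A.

det(sI - A) = s^2 - (tr A)s + det A, with tr A = (-1) + 3 = 2 and det A = (-1)·3 - 8·0 = -3 - 0 = -3.
So p(s) = det(sI - A) = s^2 - 2s - 3.
Factor s^2 - 2s - 3: two numbers with sum 2 and product -3 are 3 and -1, so s^2 - 2s - 3 = (s - 3)(s + 1).
Hence p(s) = (s - 3) (s + 1), with roots -1, 3.
At least one eigenvalue has non-negative real part, so the system is not asymptotically stable.

-1, 3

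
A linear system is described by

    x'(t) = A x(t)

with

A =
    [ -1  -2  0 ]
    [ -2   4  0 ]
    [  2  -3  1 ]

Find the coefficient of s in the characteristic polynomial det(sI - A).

-5

Expand det(sI - A) for the 3×3 matrix.
p(s) = s^3 - 4s^2 - 5s + 8.
(Check: constant term = det(-A) = (-1)^3 det A = 8; coefficient of s^2 = -tr A = -4.)
The coefficient of s is -5.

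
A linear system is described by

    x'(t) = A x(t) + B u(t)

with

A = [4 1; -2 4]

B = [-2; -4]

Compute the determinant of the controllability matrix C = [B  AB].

-24

AB = [[-12], [-12]]
Controllability matrix C = [B  AB] = [[-2, -12], [-4, -12]]
det(C) = (-2)·(-12) - (-12)·(-4) = 24 - 48 = -24
Since det(C) ≠ 0, rank(C) = 2 and the system is completely controllable.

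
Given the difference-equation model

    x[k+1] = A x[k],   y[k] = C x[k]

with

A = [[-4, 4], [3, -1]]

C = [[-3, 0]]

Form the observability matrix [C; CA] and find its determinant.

CA = [[12, -12]]
Observability matrix O = [C; CA] = [[-3, 0], [12, -12]]
det(O) = (-3)·(-12) - 0·12 = 36 - 0 = 36
Since det(O) ≠ 0, rank(O) = 2 and the system is completely observable.

36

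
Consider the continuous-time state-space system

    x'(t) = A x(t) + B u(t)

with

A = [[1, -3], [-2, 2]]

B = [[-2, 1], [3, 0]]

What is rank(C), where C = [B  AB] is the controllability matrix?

AB = [[-11, 1], [10, -2]]
Controllability matrix C = [B  AB] = [[-2, 1, -11, 1], [3, 0, 10, -2]]
Take the 2×2 submatrix of C formed by columns 1, 2: [[-2, 1], [3, 0]]. Its determinant is (-2)·0 - 1·3 = 0 - 3 = -3 ≠ 0.
So rank(C) ≥ 2; since C has 2 rows, rank(C) = 2.
rank(C) = 2 = n, so the pair (A, B) is completely controllable.

2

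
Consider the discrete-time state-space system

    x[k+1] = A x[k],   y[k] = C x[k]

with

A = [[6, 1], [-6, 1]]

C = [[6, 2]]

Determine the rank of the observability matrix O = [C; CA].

1

CA = [[24, 8]]
Observability matrix O = [C; CA] = [[6, 2], [24, 8]]
Every row of O is a scalar multiple of row 1 = [6, 2] (multipliers 1, 4), so the rows span a one-dimensional space.
O ≠ 0, hence rank(O) = 1.
rank(O) = 1 < n = 2, so the pair (A, C) is not completely observable.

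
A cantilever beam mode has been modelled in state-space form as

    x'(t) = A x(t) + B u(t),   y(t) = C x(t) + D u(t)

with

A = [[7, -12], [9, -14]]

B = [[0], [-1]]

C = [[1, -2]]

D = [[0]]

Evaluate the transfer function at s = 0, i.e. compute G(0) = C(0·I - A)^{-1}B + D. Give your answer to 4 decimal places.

-0.2000

G(0) = C(-A)^{-1}B + D = -C A^{-1} B + D.
det A = 10, so A^{-1} = (1/10)·adj(A) = [[-7/5, 6/5], [-9/10, 7/10]]
A^{-1} B = [-6/5, -7/10]^T
C A^{-1} B = 1/5
G(0) = D - C A^{-1} B = 0 - (1/5) = -1/5 ≈ -0.2000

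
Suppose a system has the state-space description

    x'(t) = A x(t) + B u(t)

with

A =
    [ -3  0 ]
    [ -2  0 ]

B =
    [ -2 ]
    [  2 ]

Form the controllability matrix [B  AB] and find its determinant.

AB = [[6], [4]]
Controllability matrix C = [B  AB] = [[-2, 6], [2, 4]]
det(C) = (-2)·4 - 6·2 = -8 - 12 = -20
Since det(C) ≠ 0, rank(C) = 2 and the system is completely controllable.

-20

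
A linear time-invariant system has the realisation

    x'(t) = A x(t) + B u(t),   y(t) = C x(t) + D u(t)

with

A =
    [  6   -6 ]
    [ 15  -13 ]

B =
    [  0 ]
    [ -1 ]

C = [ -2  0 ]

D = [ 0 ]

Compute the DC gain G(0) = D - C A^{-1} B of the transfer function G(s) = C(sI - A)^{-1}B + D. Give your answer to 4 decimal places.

-1.0000

G(0) = C(-A)^{-1}B + D = -C A^{-1} B + D.
det A = 12, so A^{-1} = (1/12)·adj(A) = [[-13/12, 1/2], [-5/4, 1/2]]
A^{-1} B = [-1/2, -1/2]^T
C A^{-1} B = 1
G(0) = D - C A^{-1} B = 0 - (1) = -1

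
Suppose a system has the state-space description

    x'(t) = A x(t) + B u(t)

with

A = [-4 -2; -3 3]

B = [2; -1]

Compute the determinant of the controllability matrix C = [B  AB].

AB = [[-6], [-9]]
Controllability matrix C = [B  AB] = [[2, -6], [-1, -9]]
det(C) = 2·(-9) - (-6)·(-1) = -18 - 6 = -24
Since det(C) ≠ 0, rank(C) = 2 and the system is completely controllable.

-24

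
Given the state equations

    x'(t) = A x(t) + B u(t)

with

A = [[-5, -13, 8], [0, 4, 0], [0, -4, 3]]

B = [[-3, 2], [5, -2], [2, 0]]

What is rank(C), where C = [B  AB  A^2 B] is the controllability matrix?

AB = [[-34, 16], [20, -8], [-14, 8]]
A^2B = [[-202, 88], [80, -32], [-122, 56]]
Controllability matrix C = [B  AB  A^2B] = [[-3, 2, -34, 16, -202, 88], [5, -2, 20, -8, 80, -32], [2, 0, -14, 8, -122, 56]]
The rows r1, r2, r3 of C are linearly dependent: -r1 - r2 + r3 = 0 (check each entry), so rank(C) ≤ 2.
The 2×2 minor from rows 1, 2, columns 1, 2 is (-3)·(-2) - 2·5 = 6 - 10 = -4 ≠ 0, so rank(C) = 2.
rank(C) = 2 < n = 3, so the pair (A, B) is not completely controllable.

2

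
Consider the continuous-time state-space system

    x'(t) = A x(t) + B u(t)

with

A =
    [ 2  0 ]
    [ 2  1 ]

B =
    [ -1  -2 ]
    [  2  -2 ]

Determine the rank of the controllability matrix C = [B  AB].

2

AB = [[-2, -4], [0, -6]]
Controllability matrix C = [B  AB] = [[-1, -2, -2, -4], [2, -2, 0, -6]]
Take the 2×2 submatrix of C formed by columns 1, 2: [[-1, -2], [2, -2]]. Its determinant is (-1)·(-2) - (-2)·2 = 2 - (-4) = 6 ≠ 0.
So rank(C) ≥ 2; since C has 2 rows, rank(C) = 2.
rank(C) = 2 = n, so the pair (A, B) is completely controllable.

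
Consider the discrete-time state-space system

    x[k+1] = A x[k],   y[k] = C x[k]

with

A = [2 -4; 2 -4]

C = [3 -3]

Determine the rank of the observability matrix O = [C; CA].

1

CA = [[0, 0]]
Observability matrix O = [C; CA] = [[3, -3], [0, 0]]
Every row of O is a scalar multiple of row 1 = [3, -3] (multipliers 1, 0), so the rows span a one-dimensional space.
O ≠ 0, hence rank(O) = 1.
rank(O) = 1 < n = 2, so the pair (A, C) is not completely observable.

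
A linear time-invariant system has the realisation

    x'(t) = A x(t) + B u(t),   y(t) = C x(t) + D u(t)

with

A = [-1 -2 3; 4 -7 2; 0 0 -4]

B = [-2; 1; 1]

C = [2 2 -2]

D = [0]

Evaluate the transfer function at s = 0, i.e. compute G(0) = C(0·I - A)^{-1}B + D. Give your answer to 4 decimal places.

G(0) = C(-A)^{-1}B + D = -C A^{-1} B + D.
det A = -60, so A^{-1} = (1/-60)·adj(A) = [[-7/15, 2/15, -17/60], [-4/15, -1/15, -7/30], [0, 0, -1/4]]
A^{-1} B = [47/60, 7/30, -1/4]^T
C A^{-1} B = 38/15
G(0) = D - C A^{-1} B = 0 - (38/15) = -38/15 ≈ -2.5333

-2.5333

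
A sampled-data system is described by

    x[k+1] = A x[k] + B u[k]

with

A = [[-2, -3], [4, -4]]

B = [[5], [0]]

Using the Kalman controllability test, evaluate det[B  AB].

100

AB = [[-10], [20]]
Controllability matrix C = [B  AB] = [[5, -10], [0, 20]]
det(C) = 5·20 - (-10)·0 = 100 - 0 = 100
Since det(C) ≠ 0, rank(C) = 2 and the system is completely controllable.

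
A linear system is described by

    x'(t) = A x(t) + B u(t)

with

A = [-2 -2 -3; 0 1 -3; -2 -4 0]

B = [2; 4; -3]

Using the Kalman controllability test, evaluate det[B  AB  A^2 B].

AB = [[-3], [13], [-20]]
A^2B = [[40], [73], [-46]]
Controllability matrix C = [B  AB  A^2B] = [[2, -3, 40], [4, 13, 73], [-3, -20, -46]]
Expanding along the first row, det(C) = 2·(13·(-46) - 73·(-20)) - (-3)·(4·(-46) - 73·(-3)) + 40·(4·(-20) - 13·(-3)) = 2·862 - (-3)·35 + 40·(-41) = 189
Since det(C) ≠ 0, rank(C) = 3 and the system is completely controllable.

189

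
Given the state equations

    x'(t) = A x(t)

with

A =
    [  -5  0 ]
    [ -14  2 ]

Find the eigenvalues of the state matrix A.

-5, 2

det(sI - A) = s^2 - (tr A)s + det A, with tr A = (-5) + 2 = -3 and det A = (-5)·2 - 0·(-14) = -10 - 0 = -10.
So p(s) = det(sI - A) = s^2 + 3s - 10.
Factor s^2 + 3s - 10: two numbers with sum -3 and product -10 are 2 and -5, so s^2 + 3s - 10 = (s - 2)(s + 5).
Hence p(s) = (s - 2) (s + 5), with roots -5, 2.
At least one eigenvalue has non-negative real part, so the system is not asymptotically stable.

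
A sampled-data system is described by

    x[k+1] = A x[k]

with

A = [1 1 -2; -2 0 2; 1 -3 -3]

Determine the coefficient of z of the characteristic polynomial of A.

Expand det(zI - A) for the 3×3 matrix.
p(z) = z^3 + 2z^2 + 7z + 10.
(Check: constant term = det(-A) = (-1)^3 det A = 10; coefficient of z^2 = -tr A = 2.)
The coefficient of z is 7.

7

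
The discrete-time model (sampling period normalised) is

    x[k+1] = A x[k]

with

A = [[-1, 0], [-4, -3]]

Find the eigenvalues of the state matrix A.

det(zI - A) = z^2 - (tr A)z + det A, with tr A = (-1) + (-3) = -4 and det A = (-1)·(-3) - 0·(-4) = 3 - 0 = 3.
So p(z) = det(zI - A) = z^2 + 4z + 3.
Factor z^2 + 4z + 3: two numbers with sum -4 and product 3 are -1 and -3, so z^2 + 4z + 3 = (z + 1)(z + 3).
Hence p(z) = (z + 1) (z + 3), with roots -3, -1.

-3, -1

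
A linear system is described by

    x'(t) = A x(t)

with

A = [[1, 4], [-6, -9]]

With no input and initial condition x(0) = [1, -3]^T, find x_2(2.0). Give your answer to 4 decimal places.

0.0072

det(sI - A) = s^2 - (tr A)s + det A, with tr A = 1 + (-9) = -8 and det A = 1·(-9) - 4·(-6) = -9 - (-24) = 15.
So p(s) = det(sI - A) = s^2 + 8s + 15.
Factor s^2 + 8s + 15: two numbers with sum -8 and product 15 are -3 and -5, so s^2 + 8s + 15 = (s + 3)(s + 5).
Hence p(s) = (s + 3) (s + 5), with roots -5, -3.
The eigenvalues -5, -3 are distinct and real, so A is diagonalisable and x(t) = e^{At} x(0) = V diag(e^{λ_i t}) V^{-1} x(0), where the columns of V are the eigenvectors.
λ = -5: A - (-5)I = [[6, 4], [-6, -4]]. Row 1 gives 6·v1 + 4·v2 = 0, so take v_1 = [2, -3]^T.
λ = -3: A - (-3)I = [[4, 4], [-6, -6]]. Row 1 gives 4·v1 + 4·v2 = 0, so take v_2 = [1, -1]^T.
V = [v_1 v_2] = [[2, 1], [-3, -1]] has det V = 1, so V^{-1} = adj(V)/det V = [[-1, -1], [3, 2]].
Modal coordinates z(0) = V^{-1} x(0): (-1)·1 + (-1)·(-3) = 2; 3·1 + 2·(-3) = -3; so z(0) = [2, -3]^T.
x_2(t) = Σ_i (v_i)_2 · z_i(0) · e^{λ_i t} (row 2 of V times the modal terms).
x_2(2.0) = (-3)·2·e^{-5·2.0} + (-1)·(-3)·e^{-3·2.0} = (-6)·0.000045 + 3·0.002479 = 0.0072.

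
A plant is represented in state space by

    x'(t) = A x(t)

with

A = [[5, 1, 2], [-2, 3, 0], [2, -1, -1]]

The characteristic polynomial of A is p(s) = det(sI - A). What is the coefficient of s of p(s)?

Expand det(sI - A) for the 3×3 matrix.
p(s) = s^3 - 7s^2 + 5s + 25.
(Check: constant term = det(-A) = (-1)^3 det A = 25; coefficient of s^2 = -tr A = -7.)
The coefficient of s is 5.

5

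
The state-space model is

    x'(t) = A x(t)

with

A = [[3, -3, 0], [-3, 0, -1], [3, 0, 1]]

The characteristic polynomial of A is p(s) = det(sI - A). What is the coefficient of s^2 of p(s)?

-4

Expand det(sI - A) for the 3×3 matrix.
p(s) = s^3 - 4s^2 - 6s.
(Check: constant term = det(-A) = (-1)^3 det A = 0; coefficient of s^2 = -tr A = -4.)
The coefficient of s^2 is -4.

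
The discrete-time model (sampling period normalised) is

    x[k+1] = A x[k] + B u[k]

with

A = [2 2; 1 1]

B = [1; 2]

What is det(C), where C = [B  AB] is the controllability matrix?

AB = [[6], [3]]
Controllability matrix C = [B  AB] = [[1, 6], [2, 3]]
det(C) = 1·3 - 6·2 = 3 - 12 = -9
Since det(C) ≠ 0, rank(C) = 2 and the system is completely controllable.

-9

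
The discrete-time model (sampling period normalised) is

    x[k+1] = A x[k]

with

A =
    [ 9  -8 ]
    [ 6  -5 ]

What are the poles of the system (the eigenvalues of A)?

1, 3

det(zI - A) = z^2 - (tr A)z + det A, with tr A = 9 + (-5) = 4 and det A = 9·(-5) - (-8)·6 = -45 - (-48) = 3.
So p(z) = det(zI - A) = z^2 - 4z + 3.
Factor z^2 - 4z + 3: two numbers with sum 4 and product 3 are 3 and 1, so z^2 - 4z + 3 = (z - 3)(z - 1).
Hence p(z) = (z - 3) (z - 1), with roots 1, 3.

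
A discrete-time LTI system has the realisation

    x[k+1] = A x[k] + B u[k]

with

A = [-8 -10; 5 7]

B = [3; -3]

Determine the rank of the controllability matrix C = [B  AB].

1

AB = [[6], [-6]]
Controllability matrix C = [B  AB] = [[3, 6], [-3, -6]]
Every column of C is a scalar multiple of column 1 = [3, -3] (multipliers 1, 2), so the columns span a one-dimensional space.
C ≠ 0, hence rank(C) = 1.
rank(C) = 1 < n = 2, so the pair (A, B) is not completely controllable.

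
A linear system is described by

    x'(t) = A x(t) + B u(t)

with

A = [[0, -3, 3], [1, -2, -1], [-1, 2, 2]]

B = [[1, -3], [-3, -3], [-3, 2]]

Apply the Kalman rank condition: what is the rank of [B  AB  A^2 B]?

3

AB = [[0, 15], [10, 1], [-13, 1]]
A^2B = [[-69, 0], [-7, 12], [-6, -11]]
Controllability matrix C = [B  AB  A^2B] = [[1, -3, 0, 15, -69, 0], [-3, -3, 10, 1, -7, 12], [-3, 2, -13, 1, -6, -11]]
Take the 3×3 submatrix of C formed by columns 1, 2, 3: [[1, -3, 0], [-3, -3, 10], [-3, 2, -13]]. Its determinant is 1·((-3)·(-13) - 10·2) - (-3)·((-3)·(-13) - 10·(-3)) + 0·((-3)·2 - (-3)·(-3)) = 1·19 - (-3)·69 + 0·(-15) = 226 ≠ 0.
So rank(C) ≥ 3; since C has 3 rows, rank(C) = 3.
rank(C) = 3 = n, so the pair (A, B) is completely controllable.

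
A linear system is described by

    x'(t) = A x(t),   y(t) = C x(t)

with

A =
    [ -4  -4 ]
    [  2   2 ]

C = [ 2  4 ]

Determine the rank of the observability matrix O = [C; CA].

1

CA = [[0, 0]]
Observability matrix O = [C; CA] = [[2, 4], [0, 0]]
Every row of O is a scalar multiple of row 1 = [2, 4] (multipliers 1, 0), so the rows span a one-dimensional space.
O ≠ 0, hence rank(O) = 1.
rank(O) = 1 < n = 2, so the pair (A, C) is not completely observable.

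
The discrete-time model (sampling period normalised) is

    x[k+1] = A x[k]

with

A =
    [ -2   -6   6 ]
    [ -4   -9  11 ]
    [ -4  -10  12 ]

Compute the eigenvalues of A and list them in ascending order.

-2, 1, 2

det(zI - A) = z^3 - (tr A)z^2 + (M11 + M22 + M33)z - det A, where Mii is the 2×2 principal minor of A obtained by deleting row i and column i.
tr A = (-2) + (-9) + 12 = 1; M11 = (-9)·12 - 11·(-10) = -108 - (-110) = 2; M22 = (-2)·12 - 6·(-4) = -24 - (-24) = 0; M33 = (-2)·(-9) - (-6)·(-4) = 18 - 24 = -6; sum of minors = -4.
det A = (-2)·((-9)·12 - 11·(-10)) - (-6)·((-4)·12 - 11·(-4)) + 6·((-4)·(-10) - (-9)·(-4)) = (-2)·2 - (-6)·(-4) + 6·4 = -4.
So p(z) = det(zI - A) = z^3 - z^2 - 4z + 4.
Rational-root test: any integer root divides 4. Testing small divisors, z = 1 works: p(1) = 1 + (-1) + (-4) + 4 = 0, so (z - 1) is a factor.
Dividing, p(z) = (z - 1)(z^2 - 4).
Factor z^2 - 4: two numbers with sum 0 and product -4 are 2 and -2, so z^2 - 4 = (z - 2)(z + 2).
Hence p(z) = (z - 2) (z - 1) (z + 2), with roots -2, 1, 2.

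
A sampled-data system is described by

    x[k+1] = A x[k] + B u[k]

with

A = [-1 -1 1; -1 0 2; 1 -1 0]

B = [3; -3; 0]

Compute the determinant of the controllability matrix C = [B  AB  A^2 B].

-405

AB = [[0], [-3], [6]]
A^2B = [[9], [12], [3]]
Controllability matrix C = [B  AB  A^2B] = [[3, 0, 9], [-3, -3, 12], [0, 6, 3]]
Expanding along the first row, det(C) = 3·((-3)·3 - 12·6) - 0·((-3)·3 - 12·0) + 9·((-3)·6 - (-3)·0) = 3·(-81) - 0·(-9) + 9·(-18) = -405
Since det(C) ≠ 0, rank(C) = 3 and the system is completely controllable.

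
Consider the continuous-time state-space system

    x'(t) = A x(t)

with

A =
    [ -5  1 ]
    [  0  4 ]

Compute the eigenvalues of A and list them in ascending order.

det(sI - A) = s^2 - (tr A)s + det A, with tr A = (-5) + 4 = -1 and det A = (-5)·4 - 1·0 = -20 - 0 = -20.
So p(s) = det(sI - A) = s^2 + s - 20.
Factor s^2 + s - 20: two numbers with sum -1 and product -20 are 4 and -5, so s^2 + s - 20 = (s - 4)(s + 5).
Hence p(s) = (s - 4) (s + 5), with roots -5, 4.
At least one eigenvalue has non-negative real part, so the system is not asymptotically stable.

-5, 4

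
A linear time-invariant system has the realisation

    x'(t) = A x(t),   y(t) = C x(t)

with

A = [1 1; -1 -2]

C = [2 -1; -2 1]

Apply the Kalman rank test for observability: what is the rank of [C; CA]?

CA = [[3, 4], [-3, -4]]
Observability matrix O = [C; CA] = [[2, -1], [-2, 1], [3, 4], [-3, -4]]
Take the 2×2 submatrix of O formed by rows 1, 3: [[2, -1], [3, 4]]. Its determinant is 2·4 - (-1)·3 = 8 - (-3) = 11 ≠ 0.
So rank(O) ≥ 2; since O has 2 columns, rank(O) = 2.
rank(O) = 2 = n, so the pair (A, C) is completely observable.

2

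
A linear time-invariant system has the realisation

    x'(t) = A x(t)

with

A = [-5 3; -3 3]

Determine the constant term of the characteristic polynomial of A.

-6

For a 2×2 matrix, det(sI - A) = s^2 - (tr A)s + det A.
tr A = -2, det A = -6.
So p(s) = s^2 + 2s - 6.
The constant term is -6.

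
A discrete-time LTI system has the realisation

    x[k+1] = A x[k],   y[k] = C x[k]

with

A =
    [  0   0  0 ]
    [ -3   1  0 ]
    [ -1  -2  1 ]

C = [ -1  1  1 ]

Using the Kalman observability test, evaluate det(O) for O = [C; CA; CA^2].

18

CA = [[-4, -1, 1]]
CA^2 = [[2, -3, 1]]
Observability matrix O = [C; CA; CA^2] = [[-1, 1, 1], [-4, -1, 1], [2, -3, 1]]
Expanding along the first row, det(O) = (-1)·((-1)·1 - 1·(-3)) - 1·((-4)·1 - 1·2) + 1·((-4)·(-3) - (-1)·2) = (-1)·2 - 1·(-6) + 1·14 = 18
Since det(O) ≠ 0, rank(O) = 3 and the system is completely observable.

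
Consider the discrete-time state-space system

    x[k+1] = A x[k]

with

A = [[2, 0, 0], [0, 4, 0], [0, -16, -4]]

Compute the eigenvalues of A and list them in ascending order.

-4, 2, 4

det(zI - A) = z^3 - (tr A)z^2 + (M11 + M22 + M33)z - det A, where Mii is the 2×2 principal minor of A obtained by deleting row i and column i.
tr A = 2 + 4 + (-4) = 2; M11 = 4·(-4) - 0·(-16) = -16 - 0 = -16; M22 = 2·(-4) - 0·0 = -8 - 0 = -8; M33 = 2·4 - 0·0 = 8 - 0 = 8; sum of minors = -16.
det A = 2·(4·(-4) - 0·(-16)) - 0·(0·(-4) - 0·0) + 0·(0·(-16) - 4·0) = 2·(-16) - 0·0 + 0·0 = -32.
So p(z) = det(zI - A) = z^3 - 2z^2 - 16z + 32.
Rational-root test: any integer root divides 32. Testing small divisors, z = 2 works: p(2) = 8 + (-8) + (-32) + 32 = 0, so (z - 2) is a factor.
Dividing, p(z) = (z - 2)(z^2 - 16).
Factor z^2 - 16: two numbers with sum 0 and product -16 are 4 and -4, so z^2 - 16 = (z - 4)(z + 4).
Hence p(z) = (z - 4) (z - 2) (z + 4), with roots -4, 2, 4.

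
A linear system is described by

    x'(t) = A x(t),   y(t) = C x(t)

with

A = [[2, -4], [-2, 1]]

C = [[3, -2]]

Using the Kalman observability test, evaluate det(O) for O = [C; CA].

CA = [[10, -14]]
Observability matrix O = [C; CA] = [[3, -2], [10, -14]]
det(O) = 3·(-14) - (-2)·10 = -42 - (-20) = -22
Since det(O) ≠ 0, rank(O) = 2 and the system is completely observable.

-22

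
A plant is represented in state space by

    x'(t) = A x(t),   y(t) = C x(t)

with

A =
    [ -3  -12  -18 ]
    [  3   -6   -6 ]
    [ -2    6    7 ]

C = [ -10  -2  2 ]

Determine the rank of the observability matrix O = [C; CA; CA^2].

CA = [[20, 144, 206]]
CA^2 = [[-40, 132, 218]]
Observability matrix O = [C; CA; CA^2] = [[-10, -2, 2], [20, 144, 206], [-40, 132, 218]]
The columns c1, c2, c3 of O are linearly dependent: c1 - 3·c2 + 2·c3 = 0 (check each entry), so rank(O) ≤ 2.
The 2×2 minor from rows 1, 2, columns 1, 2 is (-10)·144 - (-2)·20 = -1440 - (-40) = -1400 ≠ 0, so rank(O) = 2.
rank(O) = 2 < n = 3, so the pair (A, C) is not completely observable.

2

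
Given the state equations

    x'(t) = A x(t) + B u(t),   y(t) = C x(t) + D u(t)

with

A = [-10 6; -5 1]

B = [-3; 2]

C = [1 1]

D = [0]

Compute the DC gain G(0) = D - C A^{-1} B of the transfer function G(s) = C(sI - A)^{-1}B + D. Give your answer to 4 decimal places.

2.5000

G(0) = C(-A)^{-1}B + D = -C A^{-1} B + D.
det A = 20, so A^{-1} = (1/20)·adj(A) = [[1/20, -3/10], [1/4, -1/2]]
A^{-1} B = [-3/4, -7/4]^T
C A^{-1} B = -5/2
G(0) = D - C A^{-1} B = 0 - (-5/2) = 5/2 ≈ 2.5000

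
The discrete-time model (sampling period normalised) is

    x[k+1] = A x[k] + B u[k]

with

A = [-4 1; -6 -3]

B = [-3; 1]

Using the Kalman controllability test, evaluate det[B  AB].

AB = [[13], [15]]
Controllability matrix C = [B  AB] = [[-3, 13], [1, 15]]
det(C) = (-3)·15 - 13·1 = -45 - 13 = -58
Since det(C) ≠ 0, rank(C) = 2 and the system is completely controllable.

-58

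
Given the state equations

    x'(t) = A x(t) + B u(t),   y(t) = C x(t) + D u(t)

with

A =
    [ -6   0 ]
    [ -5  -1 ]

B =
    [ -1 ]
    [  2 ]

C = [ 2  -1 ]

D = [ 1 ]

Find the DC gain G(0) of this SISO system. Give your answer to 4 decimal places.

G(0) = C(-A)^{-1}B + D = -C A^{-1} B + D.
det A = 6, so A^{-1} = (1/6)·adj(A) = [[-1/6, 0], [5/6, -1]]
A^{-1} B = [1/6, -17/6]^T
C A^{-1} B = 19/6
G(0) = D - C A^{-1} B = 1 - (19/6) = -13/6 ≈ -2.1667

-2.1667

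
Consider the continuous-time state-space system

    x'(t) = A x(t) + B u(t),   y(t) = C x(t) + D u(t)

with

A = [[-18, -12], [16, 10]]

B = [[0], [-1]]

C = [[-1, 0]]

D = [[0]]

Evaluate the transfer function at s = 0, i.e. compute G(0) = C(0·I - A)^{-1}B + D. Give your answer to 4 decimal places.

G(0) = C(-A)^{-1}B + D = -C A^{-1} B + D.
det A = 12, so A^{-1} = (1/12)·adj(A) = [[5/6, 1], [-4/3, -3/2]]
A^{-1} B = [-1, 3/2]^T
C A^{-1} B = 1
G(0) = D - C A^{-1} B = 0 - (1) = -1

-1.0000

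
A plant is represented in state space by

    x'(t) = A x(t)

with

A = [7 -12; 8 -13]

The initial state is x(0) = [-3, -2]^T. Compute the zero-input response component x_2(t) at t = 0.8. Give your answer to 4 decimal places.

det(sI - A) = s^2 - (tr A)s + det A, with tr A = 7 + (-13) = -6 and det A = 7·(-13) - (-12)·8 = -91 - (-96) = 5.
So p(s) = det(sI - A) = s^2 + 6s + 5.
Factor s^2 + 6s + 5: two numbers with sum -6 and product 5 are -1 and -5, so s^2 + 6s + 5 = (s + 1)(s + 5).
Hence p(s) = (s + 1) (s + 5), with roots -5, -1.
The eigenvalues -5, -1 are distinct and real, so A is diagonalisable and x(t) = e^{At} x(0) = V diag(e^{λ_i t}) V^{-1} x(0), where the columns of V are the eigenvectors.
λ = -5: A - (-5)I = [[12, -12], [8, -8]]. Row 1 gives 12·v1 + (-12)·v2 = 0, so take v_1 = [-1, -1]^T.
λ = -1: A - (-1)I = [[8, -12], [8, -12]]. Row 1 gives 8·v1 + (-12)·v2 = 0, so take v_2 = [-3, -2]^T.
V = [v_1 v_2] = [[-1, -3], [-1, -2]] has det V = -1, so V^{-1} = adj(V)/det V = [[2, -3], [-1, 1]].
Modal coordinates z(0) = V^{-1} x(0): 2·(-3) + (-3)·(-2) = 0; (-1)·(-3) + 1·(-2) = 1; so z(0) = [0, 1]^T.
x_2(t) = Σ_i (v_i)_2 · z_i(0) · e^{λ_i t} (row 2 of V times the modal terms).
x_2(0.8) = (-1)·0·e^{-5·0.8} + (-2)·1·e^{-1·0.8} = 0·0.018316 + (-2)·0.449329 = -0.8987.

-0.8987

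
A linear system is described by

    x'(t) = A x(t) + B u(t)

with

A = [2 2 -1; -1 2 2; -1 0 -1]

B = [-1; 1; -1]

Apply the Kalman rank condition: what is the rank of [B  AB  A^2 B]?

AB = [[1], [1], [2]]
A^2B = [[2], [5], [-3]]
Controllability matrix C = [B  AB  A^2B] = [[-1, 1, 2], [1, 1, 5], [-1, 2, -3]]
det(C) = (-1)·(1·(-3) - 5·2) - 1·(1·(-3) - 5·(-1)) + 2·(1·2 - 1·(-1)) = (-1)·(-13) - 1·2 + 2·3 = 17 ≠ 0, so rank(C) = 3.
rank(C) = 3 = n, so the pair (A, B) is completely controllable.

3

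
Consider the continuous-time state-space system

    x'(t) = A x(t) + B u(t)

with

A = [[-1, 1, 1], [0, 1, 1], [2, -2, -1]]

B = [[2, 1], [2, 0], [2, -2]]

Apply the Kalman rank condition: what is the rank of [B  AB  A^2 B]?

3

AB = [[2, -3], [4, -2], [-2, 4]]
A^2B = [[0, 5], [2, 2], [-2, -6]]
Controllability matrix C = [B  AB  A^2B] = [[2, 1, 2, -3, 0, 5], [2, 0, 4, -2, 2, 2], [2, -2, -2, 4, -2, -6]]
Take the 3×3 submatrix of C formed by columns 1, 2, 3: [[2, 1, 2], [2, 0, 4], [2, -2, -2]]. Its determinant is 2·(0·(-2) - 4·(-2)) - 1·(2·(-2) - 4·2) + 2·(2·(-2) - 0·2) = 2·8 - 1·(-12) + 2·(-4) = 20 ≠ 0.
So rank(C) ≥ 3; since C has 3 rows, rank(C) = 3.
rank(C) = 3 = n, so the pair (A, B) is completely controllable.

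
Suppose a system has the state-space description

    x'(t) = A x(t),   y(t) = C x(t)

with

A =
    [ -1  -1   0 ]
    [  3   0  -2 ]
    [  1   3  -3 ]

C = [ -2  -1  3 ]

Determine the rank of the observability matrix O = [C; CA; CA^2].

CA = [[2, 11, -7]]
CA^2 = [[24, -23, -1]]
Observability matrix O = [C; CA; CA^2] = [[-2, -1, 3], [2, 11, -7], [24, -23, -1]]
det(O) = (-2)·(11·(-1) - (-7)·(-23)) - (-1)·(2·(-1) - (-7)·24) + 3·(2·(-23) - 11·24) = (-2)·(-172) - (-1)·166 + 3·(-310) = -420 ≠ 0, so rank(O) = 3.
rank(O) = 3 = n, so the pair (A, C) is completely observable.

3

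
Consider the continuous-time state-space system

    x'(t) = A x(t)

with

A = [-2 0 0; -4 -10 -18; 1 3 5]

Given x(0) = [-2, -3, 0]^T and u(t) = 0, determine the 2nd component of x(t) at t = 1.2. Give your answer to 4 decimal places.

det(sI - A) = s^3 - (tr A)s^2 + (M11 + M22 + M33)s - det A, where Mii is the 2×2 principal minor of A obtained by deleting row i and column i.
tr A = (-2) + (-10) + 5 = -7; M11 = (-10)·5 - (-18)·3 = -50 - (-54) = 4; M22 = (-2)·5 - 0·1 = -10 - 0 = -10; M33 = (-2)·(-10) - 0·(-4) = 20 - 0 = 20; sum of minors = 14.
det A = (-2)·((-10)·5 - (-18)·3) - 0·((-4)·5 - (-18)·1) + 0·((-4)·3 - (-10)·1) = (-2)·4 - 0·(-2) + 0·(-2) = -8.
So p(s) = det(sI - A) = s^3 + 7s^2 + 14s + 8.
Rational-root test: any integer root divides 8. Testing small divisors, s = -1 works: p(-1) = -1 + 7 + (-14) + 8 = 0, so (s + 1) is a factor.
Dividing, p(s) = (s + 1)(s^2 + 6s + 8).
Factor s^2 + 6s + 8: two numbers with sum -6 and product 8 are -2 and -4, so s^2 + 6s + 8 = (s + 2)(s + 4).
Hence p(s) = (s + 1) (s + 2) (s + 4), with roots -4, -2, -1.
The eigenvalues -4, -2, -1 are distinct and real, so A is diagonalisable and x(t) = e^{At} x(0) = V diag(e^{λ_i t}) V^{-1} x(0), where the columns of V are the eigenvectors.
λ = -4: A - (-4)I = [[2, 0, 0], [-4, -6, -18], [1, 3, 9]]. v must be orthogonal to every row; (row 1) × (row 2) = [0, 36, -12], so take v_1 = [0, -3, 1]^T.
λ = -2: A - (-2)I = [[0, 0, 0], [-4, -8, -18], [1, 3, 7]]. v must be orthogonal to every row; (row 2) × (row 3) = [-2, 10, -4], so take v_2 = [1, -5, 2]^T.
λ = -1: A - (-1)I = [[-1, 0, 0], [-4, -9, -18], [1, 3, 6]]. v must be orthogonal to every row; (row 1) × (row 2) = [0, -18, 9], so take v_3 = [0, -2, 1]^T.
V = [v_1 v_2 v_3] = [[0, 1, 0], [-3, -5, -2], [1, 2, 1]] has det V = 1, so V^{-1} = adj(V)/det V = [[-1, -1, -2], [1, 0, 0], [-1, 1, 3]].
Modal coordinates z(0) = V^{-1} x(0): (-1)·(-2) + (-1)·(-3) + (-2)·0 = 5; 1·(-2) + 0·(-3) + 0·0 = -2; (-1)·(-2) + 1·(-3) + 3·0 = -1; so z(0) = [5, -2, -1]^T.
x_2(t) = Σ_i (v_i)_2 · z_i(0) · e^{λ_i t} (row 2 of V times the modal terms).
x_2(1.2) = (-3)·5·e^{-4·1.2} + (-5)·(-2)·e^{-2·1.2} + (-2)·(-1)·e^{-1·1.2} = (-15)·0.008230 + 10·0.090718 + 2·0.301194 = 1.3861.

1.3861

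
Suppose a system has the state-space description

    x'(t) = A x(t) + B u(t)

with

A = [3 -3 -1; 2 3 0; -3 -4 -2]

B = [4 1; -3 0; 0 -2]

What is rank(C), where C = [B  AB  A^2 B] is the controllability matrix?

AB = [[21, 5], [-1, 2], [0, 1]]
A^2B = [[66, 8], [39, 16], [-59, -25]]
Controllability matrix C = [B  AB  A^2B] = [[4, 1, 21, 5, 66, 8], [-3, 0, -1, 2, 39, 16], [0, -2, 0, 1, -59, -25]]
Take the 3×3 submatrix of C formed by columns 1, 2, 3: [[4, 1, 21], [-3, 0, -1], [0, -2, 0]]. Its determinant is 4·(0·0 - (-1)·(-2)) - 1·((-3)·0 - (-1)·0) + 21·((-3)·(-2) - 0·0) = 4·(-2) - 1·0 + 21·6 = 118 ≠ 0.
So rank(C) ≥ 3; since C has 3 rows, rank(C) = 3.
rank(C) = 3 = n, so the pair (A, B) is completely controllable.

3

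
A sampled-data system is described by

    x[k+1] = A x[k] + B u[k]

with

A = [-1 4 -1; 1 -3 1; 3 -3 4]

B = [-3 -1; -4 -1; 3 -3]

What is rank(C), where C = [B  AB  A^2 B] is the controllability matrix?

3

AB = [[-16, 0], [12, -1], [15, -12]]
A^2B = [[49, 8], [-37, -9], [-24, -45]]
Controllability matrix C = [B  AB  A^2B] = [[-3, -1, -16, 0, 49, 8], [-4, -1, 12, -1, -37, -9], [3, -3, 15, -12, -24, -45]]
Take the 3×3 submatrix of C formed by columns 1, 2, 3: [[-3, -1, -16], [-4, -1, 12], [3, -3, 15]]. Its determinant is (-3)·((-1)·15 - 12·(-3)) - (-1)·((-4)·15 - 12·3) + (-16)·((-4)·(-3) - (-1)·3) = (-3)·21 - (-1)·(-96) + (-16)·15 = -399 ≠ 0.
So rank(C) ≥ 3; since C has 3 rows, rank(C) = 3.
rank(C) = 3 = n, so the pair (A, B) is completely controllable.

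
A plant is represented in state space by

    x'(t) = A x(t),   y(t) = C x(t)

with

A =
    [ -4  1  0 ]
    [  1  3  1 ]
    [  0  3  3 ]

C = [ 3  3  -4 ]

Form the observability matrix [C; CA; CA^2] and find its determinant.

CA = [[-9, 0, -9]]
CA^2 = [[36, -36, -27]]
Observability matrix O = [C; CA; CA^2] = [[3, 3, -4], [-9, 0, -9], [36, -36, -27]]
Expanding along the first row, det(O) = 3·(0·(-27) - (-9)·(-36)) - 3·((-9)·(-27) - (-9)·36) + (-4)·((-9)·(-36) - 0·36) = 3·(-324) - 3·567 + (-4)·324 = -3969
Since det(O) ≠ 0, rank(O) = 3 and the system is completely observable.

-3969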